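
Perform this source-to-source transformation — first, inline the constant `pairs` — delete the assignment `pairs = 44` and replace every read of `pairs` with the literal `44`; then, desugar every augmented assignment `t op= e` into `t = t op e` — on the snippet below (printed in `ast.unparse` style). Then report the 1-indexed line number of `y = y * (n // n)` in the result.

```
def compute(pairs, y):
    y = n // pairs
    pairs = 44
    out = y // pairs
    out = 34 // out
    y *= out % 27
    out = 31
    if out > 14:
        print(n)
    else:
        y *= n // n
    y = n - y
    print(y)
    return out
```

10

Transformed code:
def compute(pairs, y):
    y = n // 44
    out = y // 44
    out = 34 // out
    y = y * (out % 27)
    out = 31
    if out > 14:
        print(n)
    else:
        y = y * (n // n)
    y = n - y
    print(y)
    return out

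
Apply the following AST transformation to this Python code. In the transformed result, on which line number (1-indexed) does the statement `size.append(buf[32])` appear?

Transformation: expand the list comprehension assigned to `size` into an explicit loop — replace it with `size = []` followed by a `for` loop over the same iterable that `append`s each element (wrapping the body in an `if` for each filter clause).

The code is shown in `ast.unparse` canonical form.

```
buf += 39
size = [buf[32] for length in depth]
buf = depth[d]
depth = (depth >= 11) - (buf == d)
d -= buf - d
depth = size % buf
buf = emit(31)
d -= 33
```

Transformed code:
buf += 39
size = []
for length in depth:
    size.append(buf[32])
buf = depth[d]
depth = (depth >= 11) - (buf == d)
d -= buf - d
depth = size % buf
buf = emit(31)
d -= 33

4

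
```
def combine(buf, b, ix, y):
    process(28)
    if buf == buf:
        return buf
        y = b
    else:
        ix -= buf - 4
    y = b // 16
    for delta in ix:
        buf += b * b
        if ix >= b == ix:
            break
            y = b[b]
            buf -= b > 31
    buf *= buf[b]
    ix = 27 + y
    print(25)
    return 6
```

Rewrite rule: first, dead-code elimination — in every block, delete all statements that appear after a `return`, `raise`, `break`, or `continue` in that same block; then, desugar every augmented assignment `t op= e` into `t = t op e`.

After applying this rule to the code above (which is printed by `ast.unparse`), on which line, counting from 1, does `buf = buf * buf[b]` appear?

12

Transformed code:
def combine(buf, b, ix, y):
    process(28)
    if buf == buf:
        return buf
    else:
        ix = ix - (buf - 4)
    y = b // 16
    for delta in ix:
        buf = buf + b * b
        if ix >= b == ix:
            break
    buf = buf * buf[b]
    ix = 27 + y
    print(25)
    return 6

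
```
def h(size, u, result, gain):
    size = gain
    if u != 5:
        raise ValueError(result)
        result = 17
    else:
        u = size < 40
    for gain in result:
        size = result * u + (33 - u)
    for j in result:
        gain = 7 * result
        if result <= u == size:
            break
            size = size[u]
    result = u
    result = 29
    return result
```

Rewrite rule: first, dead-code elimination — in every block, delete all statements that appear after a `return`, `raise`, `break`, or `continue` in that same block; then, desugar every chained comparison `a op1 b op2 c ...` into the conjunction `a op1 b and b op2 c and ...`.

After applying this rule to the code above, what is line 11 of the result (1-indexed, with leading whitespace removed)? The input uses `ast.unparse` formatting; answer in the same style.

if result <= u and u == size:

Transformed code:
def h(size, u, result, gain):
    size = gain
    if u != 5:
        raise ValueError(result)
    else:
        u = size < 40
    for gain in result:
        size = result * u + (33 - u)
    for j in result:
        gain = 7 * result
        if result <= u and u == size:
            break
    result = u
    result = 29
    return result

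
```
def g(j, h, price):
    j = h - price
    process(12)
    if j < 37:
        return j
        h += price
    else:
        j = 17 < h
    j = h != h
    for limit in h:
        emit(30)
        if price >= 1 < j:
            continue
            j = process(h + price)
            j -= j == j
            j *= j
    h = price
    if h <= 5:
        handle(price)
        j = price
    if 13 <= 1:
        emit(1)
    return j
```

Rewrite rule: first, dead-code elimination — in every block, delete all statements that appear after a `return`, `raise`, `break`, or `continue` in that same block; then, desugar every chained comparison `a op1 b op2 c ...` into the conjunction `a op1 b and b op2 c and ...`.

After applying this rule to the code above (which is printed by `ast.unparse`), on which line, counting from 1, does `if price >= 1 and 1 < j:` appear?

11

Transformed code:
def g(j, h, price):
    j = h - price
    process(12)
    if j < 37:
        return j
    else:
        j = 17 < h
    j = h != h
    for limit in h:
        emit(30)
        if price >= 1 and 1 < j:
            continue
    h = price
    if h <= 5:
        handle(price)
        j = price
    if 13 <= 1:
        emit(1)
    return j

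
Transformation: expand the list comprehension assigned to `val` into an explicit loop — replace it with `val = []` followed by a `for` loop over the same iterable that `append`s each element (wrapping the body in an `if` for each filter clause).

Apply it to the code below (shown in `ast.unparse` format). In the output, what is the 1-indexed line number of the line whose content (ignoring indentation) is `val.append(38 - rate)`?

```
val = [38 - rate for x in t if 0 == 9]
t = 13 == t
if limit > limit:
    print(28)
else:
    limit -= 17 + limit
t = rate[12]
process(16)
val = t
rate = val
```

Transformed code:
val = []
for x in t:
    if 0 == 9:
        val.append(38 - rate)
t = 13 == t
if limit > limit:
    print(28)
else:
    limit -= 17 + limit
t = rate[12]
process(16)
val = t
rate = val

4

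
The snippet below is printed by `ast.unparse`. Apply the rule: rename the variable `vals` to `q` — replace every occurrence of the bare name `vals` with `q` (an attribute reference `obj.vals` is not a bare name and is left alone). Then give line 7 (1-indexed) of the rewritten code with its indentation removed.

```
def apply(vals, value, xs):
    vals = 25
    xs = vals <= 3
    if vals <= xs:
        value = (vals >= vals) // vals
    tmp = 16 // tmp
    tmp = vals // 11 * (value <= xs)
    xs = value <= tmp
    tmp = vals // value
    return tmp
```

tmp = q // 11 * (value <= xs)

Transformed code:
def apply(q, value, xs):
    q = 25
    xs = q <= 3
    if q <= xs:
        value = (q >= q) // q
    tmp = 16 // tmp
    tmp = q // 11 * (value <= xs)
    xs = value <= tmp
    tmp = q // value
    return tmp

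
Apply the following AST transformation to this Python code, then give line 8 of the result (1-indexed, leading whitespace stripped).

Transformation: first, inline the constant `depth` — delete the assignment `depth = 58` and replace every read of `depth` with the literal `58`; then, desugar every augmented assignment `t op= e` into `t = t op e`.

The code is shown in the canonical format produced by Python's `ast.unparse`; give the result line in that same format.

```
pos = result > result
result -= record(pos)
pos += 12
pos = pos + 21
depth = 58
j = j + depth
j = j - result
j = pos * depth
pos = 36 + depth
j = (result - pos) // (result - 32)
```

pos = 36 + 58

Transformed code:
pos = result > result
result = result - record(pos)
pos = pos + 12
pos = pos + 21
j = j + 58
j = j - result
j = pos * 58
pos = 36 + 58
j = (result - pos) // (result - 32)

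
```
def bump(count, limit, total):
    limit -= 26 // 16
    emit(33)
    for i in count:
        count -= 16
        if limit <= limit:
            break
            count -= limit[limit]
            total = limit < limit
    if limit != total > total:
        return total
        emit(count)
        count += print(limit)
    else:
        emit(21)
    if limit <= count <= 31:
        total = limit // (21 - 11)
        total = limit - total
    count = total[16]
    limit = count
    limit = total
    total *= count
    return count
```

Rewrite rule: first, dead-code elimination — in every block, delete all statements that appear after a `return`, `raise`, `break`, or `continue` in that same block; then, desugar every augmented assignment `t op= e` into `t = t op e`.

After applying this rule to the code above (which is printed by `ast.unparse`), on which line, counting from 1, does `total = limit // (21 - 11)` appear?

Transformed code:
def bump(count, limit, total):
    limit = limit - 26 // 16
    emit(33)
    for i in count:
        count = count - 16
        if limit <= limit:
            break
    if limit != total > total:
        return total
    else:
        emit(21)
    if limit <= count <= 31:
        total = limit // (21 - 11)
        total = limit - total
    count = total[16]
    limit = count
    limit = total
    total = total * count
    return count

13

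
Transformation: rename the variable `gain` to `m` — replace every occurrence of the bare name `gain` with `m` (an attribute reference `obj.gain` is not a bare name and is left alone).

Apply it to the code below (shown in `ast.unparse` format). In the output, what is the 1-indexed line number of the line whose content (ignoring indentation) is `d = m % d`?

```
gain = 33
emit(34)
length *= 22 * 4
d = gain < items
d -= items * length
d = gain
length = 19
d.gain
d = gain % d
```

Transformed code:
m = 33
emit(34)
length *= 22 * 4
d = m < items
d -= items * length
d = m
length = 19
d.gain
d = m % d

9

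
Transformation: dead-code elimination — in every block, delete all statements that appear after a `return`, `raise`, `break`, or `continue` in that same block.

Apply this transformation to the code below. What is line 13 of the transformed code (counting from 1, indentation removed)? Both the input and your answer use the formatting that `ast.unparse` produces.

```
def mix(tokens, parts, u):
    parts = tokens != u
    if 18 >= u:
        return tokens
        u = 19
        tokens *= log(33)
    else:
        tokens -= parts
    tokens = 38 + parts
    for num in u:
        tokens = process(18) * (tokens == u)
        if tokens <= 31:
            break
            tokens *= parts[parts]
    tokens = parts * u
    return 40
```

Transformed code:
def mix(tokens, parts, u):
    parts = tokens != u
    if 18 >= u:
        return tokens
    else:
        tokens -= parts
    tokens = 38 + parts
    for num in u:
        tokens = process(18) * (tokens == u)
        if tokens <= 31:
            break
    tokens = parts * u
    return 40

return 40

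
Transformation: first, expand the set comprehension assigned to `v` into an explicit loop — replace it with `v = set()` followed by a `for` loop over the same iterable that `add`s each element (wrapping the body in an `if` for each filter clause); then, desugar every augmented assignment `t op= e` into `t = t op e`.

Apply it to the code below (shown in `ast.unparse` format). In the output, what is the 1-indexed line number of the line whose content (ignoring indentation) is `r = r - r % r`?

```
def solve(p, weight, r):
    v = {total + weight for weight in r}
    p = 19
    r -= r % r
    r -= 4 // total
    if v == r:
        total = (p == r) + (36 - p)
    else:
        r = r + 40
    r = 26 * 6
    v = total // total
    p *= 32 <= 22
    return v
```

6

Transformed code:
def solve(p, weight, r):
    v = set()
    for weight in r:
        v.add(total + weight)
    p = 19
    r = r - r % r
    r = r - 4 // total
    if v == r:
        total = (p == r) + (36 - p)
    else:
        r = r + 40
    r = 26 * 6
    v = total // total
    p = p * (32 <= 22)
    return v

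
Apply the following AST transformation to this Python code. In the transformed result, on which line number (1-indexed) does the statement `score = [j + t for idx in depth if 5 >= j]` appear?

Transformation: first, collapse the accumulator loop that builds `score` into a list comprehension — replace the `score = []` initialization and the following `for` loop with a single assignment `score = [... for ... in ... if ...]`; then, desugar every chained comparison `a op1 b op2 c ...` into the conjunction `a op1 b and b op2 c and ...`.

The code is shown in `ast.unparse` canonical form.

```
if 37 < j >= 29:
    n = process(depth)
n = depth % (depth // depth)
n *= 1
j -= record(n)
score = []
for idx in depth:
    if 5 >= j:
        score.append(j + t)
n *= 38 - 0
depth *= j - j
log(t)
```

6

Transformed code:
if 37 < j and j >= 29:
    n = process(depth)
n = depth % (depth // depth)
n *= 1
j -= record(n)
score = [j + t for idx in depth if 5 >= j]
n *= 38 - 0
depth *= j - j
log(t)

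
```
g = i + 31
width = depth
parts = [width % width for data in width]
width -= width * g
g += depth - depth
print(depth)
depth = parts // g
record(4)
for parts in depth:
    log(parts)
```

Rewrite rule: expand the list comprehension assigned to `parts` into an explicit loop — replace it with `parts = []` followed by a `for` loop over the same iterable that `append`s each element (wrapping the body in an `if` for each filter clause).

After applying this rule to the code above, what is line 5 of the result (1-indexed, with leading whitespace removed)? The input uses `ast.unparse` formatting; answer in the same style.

parts.append(width % width)

Transformed code:
g = i + 31
width = depth
parts = []
for data in width:
    parts.append(width % width)
width -= width * g
g += depth - depth
print(depth)
depth = parts // g
record(4)
for parts in depth:
    log(parts)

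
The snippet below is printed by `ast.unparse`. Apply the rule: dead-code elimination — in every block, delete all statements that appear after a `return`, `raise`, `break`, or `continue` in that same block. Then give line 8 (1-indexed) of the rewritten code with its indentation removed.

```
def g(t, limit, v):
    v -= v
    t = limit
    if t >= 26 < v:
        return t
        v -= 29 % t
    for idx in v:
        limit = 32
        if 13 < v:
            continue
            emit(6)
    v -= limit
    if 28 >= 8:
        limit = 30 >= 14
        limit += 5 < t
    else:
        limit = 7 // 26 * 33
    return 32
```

if 13 < v:

Transformed code:
def g(t, limit, v):
    v -= v
    t = limit
    if t >= 26 < v:
        return t
    for idx in v:
        limit = 32
        if 13 < v:
            continue
    v -= limit
    if 28 >= 8:
        limit = 30 >= 14
        limit += 5 < t
    else:
        limit = 7 // 26 * 33
    return 32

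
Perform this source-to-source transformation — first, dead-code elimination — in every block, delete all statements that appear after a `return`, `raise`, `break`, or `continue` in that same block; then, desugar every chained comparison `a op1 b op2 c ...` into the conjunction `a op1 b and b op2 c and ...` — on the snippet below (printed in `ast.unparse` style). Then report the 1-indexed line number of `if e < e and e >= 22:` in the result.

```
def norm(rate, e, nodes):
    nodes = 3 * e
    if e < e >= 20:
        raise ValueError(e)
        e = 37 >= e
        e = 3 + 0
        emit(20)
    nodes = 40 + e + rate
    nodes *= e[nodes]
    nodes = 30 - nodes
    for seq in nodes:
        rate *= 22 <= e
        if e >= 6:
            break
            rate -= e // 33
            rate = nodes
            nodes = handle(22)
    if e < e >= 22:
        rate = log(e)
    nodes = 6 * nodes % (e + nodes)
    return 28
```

12

Transformed code:
def norm(rate, e, nodes):
    nodes = 3 * e
    if e < e and e >= 20:
        raise ValueError(e)
    nodes = 40 + e + rate
    nodes *= e[nodes]
    nodes = 30 - nodes
    for seq in nodes:
        rate *= 22 <= e
        if e >= 6:
            break
    if e < e and e >= 22:
        rate = log(e)
    nodes = 6 * nodes % (e + nodes)
    return 28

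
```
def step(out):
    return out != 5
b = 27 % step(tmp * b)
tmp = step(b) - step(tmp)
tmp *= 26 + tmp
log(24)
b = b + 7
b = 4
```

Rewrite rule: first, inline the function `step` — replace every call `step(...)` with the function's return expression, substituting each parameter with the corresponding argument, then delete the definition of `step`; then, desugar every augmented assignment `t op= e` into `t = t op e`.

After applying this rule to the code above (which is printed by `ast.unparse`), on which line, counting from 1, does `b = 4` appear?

Transformed code:
b = 27 % (tmp * b != 5)
tmp = (b != 5) - (tmp != 5)
tmp = tmp * (26 + tmp)
log(24)
b = b + 7
b = 4

6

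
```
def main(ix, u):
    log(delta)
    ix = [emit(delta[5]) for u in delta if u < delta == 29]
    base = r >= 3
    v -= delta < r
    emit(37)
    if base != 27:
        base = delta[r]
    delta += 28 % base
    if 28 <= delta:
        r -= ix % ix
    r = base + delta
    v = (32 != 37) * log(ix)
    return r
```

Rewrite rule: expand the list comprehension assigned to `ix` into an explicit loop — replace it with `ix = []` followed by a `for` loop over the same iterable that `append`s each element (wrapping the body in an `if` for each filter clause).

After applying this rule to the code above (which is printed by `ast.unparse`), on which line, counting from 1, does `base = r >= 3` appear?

7

Transformed code:
def main(ix, u):
    log(delta)
    ix = []
    for u in delta:
        if u < delta == 29:
            ix.append(emit(delta[5]))
    base = r >= 3
    v -= delta < r
    emit(37)
    if base != 27:
        base = delta[r]
    delta += 28 % base
    if 28 <= delta:
        r -= ix % ix
    r = base + delta
    v = (32 != 37) * log(ix)
    return r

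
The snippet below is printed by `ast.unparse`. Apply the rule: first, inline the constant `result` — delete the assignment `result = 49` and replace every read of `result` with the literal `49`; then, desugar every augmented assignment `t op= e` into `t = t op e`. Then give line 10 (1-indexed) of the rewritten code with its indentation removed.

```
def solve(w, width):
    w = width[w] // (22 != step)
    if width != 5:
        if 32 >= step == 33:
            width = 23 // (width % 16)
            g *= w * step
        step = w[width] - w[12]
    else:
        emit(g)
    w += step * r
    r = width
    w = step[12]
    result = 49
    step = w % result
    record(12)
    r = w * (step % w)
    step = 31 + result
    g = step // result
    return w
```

w = w + step * r

Transformed code:
def solve(w, width):
    w = width[w] // (22 != step)
    if width != 5:
        if 32 >= step == 33:
            width = 23 // (width % 16)
            g = g * (w * step)
        step = w[width] - w[12]
    else:
        emit(g)
    w = w + step * r
    r = width
    w = step[12]
    step = w % 49
    record(12)
    r = w * (step % w)
    step = 31 + 49
    g = step // 49
    return w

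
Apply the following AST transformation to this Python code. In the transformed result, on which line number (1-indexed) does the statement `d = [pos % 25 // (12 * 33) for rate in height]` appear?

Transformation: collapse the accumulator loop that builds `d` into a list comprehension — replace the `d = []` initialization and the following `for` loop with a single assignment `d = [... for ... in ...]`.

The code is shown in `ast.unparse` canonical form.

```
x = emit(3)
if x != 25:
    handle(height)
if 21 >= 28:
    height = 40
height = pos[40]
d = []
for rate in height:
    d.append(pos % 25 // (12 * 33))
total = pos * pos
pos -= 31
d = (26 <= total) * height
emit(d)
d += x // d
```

Transformed code:
x = emit(3)
if x != 25:
    handle(height)
if 21 >= 28:
    height = 40
height = pos[40]
d = [pos % 25 // (12 * 33) for rate in height]
total = pos * pos
pos -= 31
d = (26 <= total) * height
emit(d)
d += x // d

7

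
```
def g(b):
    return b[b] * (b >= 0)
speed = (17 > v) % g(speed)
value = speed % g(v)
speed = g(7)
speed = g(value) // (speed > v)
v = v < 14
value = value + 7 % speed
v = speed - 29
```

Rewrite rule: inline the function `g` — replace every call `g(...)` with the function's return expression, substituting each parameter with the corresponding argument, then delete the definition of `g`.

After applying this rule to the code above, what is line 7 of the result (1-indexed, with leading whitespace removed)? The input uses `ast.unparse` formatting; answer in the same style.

v = speed - 29

Transformed code:
speed = (17 > v) % (speed[speed] * (speed >= 0))
value = speed % (v[v] * (v >= 0))
speed = 7[7] * (7 >= 0)
speed = value[value] * (value >= 0) // (speed > v)
v = v < 14
value = value + 7 % speed
v = speed - 29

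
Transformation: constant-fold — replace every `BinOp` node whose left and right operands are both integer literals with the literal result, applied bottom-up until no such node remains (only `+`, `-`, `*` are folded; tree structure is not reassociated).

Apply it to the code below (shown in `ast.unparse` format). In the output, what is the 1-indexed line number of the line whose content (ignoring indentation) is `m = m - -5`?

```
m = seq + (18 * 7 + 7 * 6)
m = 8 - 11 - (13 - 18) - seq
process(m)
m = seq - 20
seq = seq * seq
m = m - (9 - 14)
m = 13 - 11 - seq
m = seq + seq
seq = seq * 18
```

6

Transformed code:
m = seq + 168
m = 2 - seq
process(m)
m = seq - 20
seq = seq * seq
m = m - -5
m = 2 - seq
m = seq + seq
seq = seq * 18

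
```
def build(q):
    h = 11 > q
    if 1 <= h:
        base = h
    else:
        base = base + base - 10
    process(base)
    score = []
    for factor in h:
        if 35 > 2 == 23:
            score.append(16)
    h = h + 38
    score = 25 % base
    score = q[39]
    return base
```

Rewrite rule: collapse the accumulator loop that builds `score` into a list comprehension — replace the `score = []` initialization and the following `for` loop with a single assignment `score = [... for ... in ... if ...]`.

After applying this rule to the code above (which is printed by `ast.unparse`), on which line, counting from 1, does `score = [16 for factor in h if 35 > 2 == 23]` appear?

8

Transformed code:
def build(q):
    h = 11 > q
    if 1 <= h:
        base = h
    else:
        base = base + base - 10
    process(base)
    score = [16 for factor in h if 35 > 2 == 23]
    h = h + 38
    score = 25 % base
    score = q[39]
    return base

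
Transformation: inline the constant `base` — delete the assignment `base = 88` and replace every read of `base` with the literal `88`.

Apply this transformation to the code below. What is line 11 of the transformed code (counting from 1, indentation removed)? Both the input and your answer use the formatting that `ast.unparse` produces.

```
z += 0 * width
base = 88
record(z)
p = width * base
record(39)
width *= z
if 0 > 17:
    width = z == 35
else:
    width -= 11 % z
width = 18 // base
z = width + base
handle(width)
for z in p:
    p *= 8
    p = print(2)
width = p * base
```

z = width + 88

Transformed code:
z += 0 * width
record(z)
p = width * 88
record(39)
width *= z
if 0 > 17:
    width = z == 35
else:
    width -= 11 % z
width = 18 // 88
z = width + 88
handle(width)
for z in p:
    p *= 8
    p = print(2)
width = p * 88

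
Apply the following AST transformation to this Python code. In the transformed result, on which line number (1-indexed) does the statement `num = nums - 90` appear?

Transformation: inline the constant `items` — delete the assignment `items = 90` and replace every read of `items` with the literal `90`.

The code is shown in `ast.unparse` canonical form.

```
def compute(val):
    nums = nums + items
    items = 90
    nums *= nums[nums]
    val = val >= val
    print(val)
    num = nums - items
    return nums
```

6

Transformed code:
def compute(val):
    nums = nums + 90
    nums *= nums[nums]
    val = val >= val
    print(val)
    num = nums - 90
    return nums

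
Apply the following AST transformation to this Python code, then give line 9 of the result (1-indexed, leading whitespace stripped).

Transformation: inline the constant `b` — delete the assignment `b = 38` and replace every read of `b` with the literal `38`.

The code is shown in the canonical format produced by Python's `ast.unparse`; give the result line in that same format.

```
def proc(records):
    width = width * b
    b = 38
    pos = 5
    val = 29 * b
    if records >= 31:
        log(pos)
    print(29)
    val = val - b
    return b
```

return 38

Transformed code:
def proc(records):
    width = width * 38
    pos = 5
    val = 29 * 38
    if records >= 31:
        log(pos)
    print(29)
    val = val - 38
    return 38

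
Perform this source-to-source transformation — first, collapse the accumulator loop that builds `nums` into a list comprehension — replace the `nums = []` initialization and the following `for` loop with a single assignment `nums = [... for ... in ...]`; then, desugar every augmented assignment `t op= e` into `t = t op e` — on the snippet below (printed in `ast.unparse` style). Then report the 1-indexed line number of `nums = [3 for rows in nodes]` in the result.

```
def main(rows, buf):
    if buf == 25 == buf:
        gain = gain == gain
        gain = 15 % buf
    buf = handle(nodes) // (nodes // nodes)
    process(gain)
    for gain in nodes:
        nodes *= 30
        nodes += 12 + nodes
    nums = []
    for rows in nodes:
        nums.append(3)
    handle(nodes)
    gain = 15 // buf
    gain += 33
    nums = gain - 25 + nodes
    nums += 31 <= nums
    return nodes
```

10

Transformed code:
def main(rows, buf):
    if buf == 25 == buf:
        gain = gain == gain
        gain = 15 % buf
    buf = handle(nodes) // (nodes // nodes)
    process(gain)
    for gain in nodes:
        nodes = nodes * 30
        nodes = nodes + (12 + nodes)
    nums = [3 for rows in nodes]
    handle(nodes)
    gain = 15 // buf
    gain = gain + 33
    nums = gain - 25 + nodes
    nums = nums + (31 <= nums)
    return nodes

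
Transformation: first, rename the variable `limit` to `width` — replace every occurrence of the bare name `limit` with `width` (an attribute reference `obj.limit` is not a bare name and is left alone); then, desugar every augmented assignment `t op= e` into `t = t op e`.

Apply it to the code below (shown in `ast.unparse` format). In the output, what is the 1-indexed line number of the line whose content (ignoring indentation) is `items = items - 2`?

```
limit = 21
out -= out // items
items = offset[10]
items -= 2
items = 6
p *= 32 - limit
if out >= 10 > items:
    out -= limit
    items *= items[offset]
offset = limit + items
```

Transformed code:
width = 21
out = out - out // items
items = offset[10]
items = items - 2
items = 6
p = p * (32 - width)
if out >= 10 > items:
    out = out - width
    items = items * items[offset]
offset = width + items

4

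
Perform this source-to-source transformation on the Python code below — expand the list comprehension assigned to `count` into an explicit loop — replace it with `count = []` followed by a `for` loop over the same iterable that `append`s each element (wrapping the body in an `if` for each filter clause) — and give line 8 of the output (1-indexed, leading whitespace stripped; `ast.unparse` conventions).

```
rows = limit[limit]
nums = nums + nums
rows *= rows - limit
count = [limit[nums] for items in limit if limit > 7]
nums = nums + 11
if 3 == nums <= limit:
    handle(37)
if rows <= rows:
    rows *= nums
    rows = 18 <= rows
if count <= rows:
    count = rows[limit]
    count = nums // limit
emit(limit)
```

Transformed code:
rows = limit[limit]
nums = nums + nums
rows *= rows - limit
count = []
for items in limit:
    if limit > 7:
        count.append(limit[nums])
nums = nums + 11
if 3 == nums <= limit:
    handle(37)
if rows <= rows:
    rows *= nums
    rows = 18 <= rows
if count <= rows:
    count = rows[limit]
    count = nums // limit
emit(limit)

nums = nums + 11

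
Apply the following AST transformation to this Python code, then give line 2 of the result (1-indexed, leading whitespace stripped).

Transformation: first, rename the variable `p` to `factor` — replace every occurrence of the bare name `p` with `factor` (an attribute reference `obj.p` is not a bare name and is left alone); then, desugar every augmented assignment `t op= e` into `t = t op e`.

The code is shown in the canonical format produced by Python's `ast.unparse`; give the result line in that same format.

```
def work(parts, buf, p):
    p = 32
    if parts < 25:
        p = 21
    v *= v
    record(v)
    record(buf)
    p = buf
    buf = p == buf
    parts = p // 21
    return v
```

Transformed code:
def work(parts, buf, factor):
    factor = 32
    if parts < 25:
        factor = 21
    v = v * v
    record(v)
    record(buf)
    factor = buf
    buf = factor == buf
    parts = factor // 21
    return v

factor = 32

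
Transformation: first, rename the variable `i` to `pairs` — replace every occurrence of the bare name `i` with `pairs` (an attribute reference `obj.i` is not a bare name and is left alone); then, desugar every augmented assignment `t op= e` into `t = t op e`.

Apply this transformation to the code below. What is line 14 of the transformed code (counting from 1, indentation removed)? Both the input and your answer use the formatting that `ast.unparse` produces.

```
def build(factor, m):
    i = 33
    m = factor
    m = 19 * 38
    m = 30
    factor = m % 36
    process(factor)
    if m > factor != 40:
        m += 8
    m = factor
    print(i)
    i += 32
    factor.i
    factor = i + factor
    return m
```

factor = pairs + factor

Transformed code:
def build(factor, m):
    pairs = 33
    m = factor
    m = 19 * 38
    m = 30
    factor = m % 36
    process(factor)
    if m > factor != 40:
        m = m + 8
    m = factor
    print(pairs)
    pairs = pairs + 32
    factor.i
    factor = pairs + factor
    return m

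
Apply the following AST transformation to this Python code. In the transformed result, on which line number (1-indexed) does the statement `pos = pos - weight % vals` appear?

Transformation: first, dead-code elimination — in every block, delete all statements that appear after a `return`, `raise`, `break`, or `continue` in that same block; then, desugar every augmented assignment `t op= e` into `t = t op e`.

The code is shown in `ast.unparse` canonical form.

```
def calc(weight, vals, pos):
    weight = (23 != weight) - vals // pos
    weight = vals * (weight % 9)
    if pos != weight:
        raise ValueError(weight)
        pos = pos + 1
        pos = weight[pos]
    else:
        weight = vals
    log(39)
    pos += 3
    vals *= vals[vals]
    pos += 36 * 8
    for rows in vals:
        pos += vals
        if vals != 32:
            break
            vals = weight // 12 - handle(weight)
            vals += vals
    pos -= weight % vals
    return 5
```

Transformed code:
def calc(weight, vals, pos):
    weight = (23 != weight) - vals // pos
    weight = vals * (weight % 9)
    if pos != weight:
        raise ValueError(weight)
    else:
        weight = vals
    log(39)
    pos = pos + 3
    vals = vals * vals[vals]
    pos = pos + 36 * 8
    for rows in vals:
        pos = pos + vals
        if vals != 32:
            break
    pos = pos - weight % vals
    return 5

16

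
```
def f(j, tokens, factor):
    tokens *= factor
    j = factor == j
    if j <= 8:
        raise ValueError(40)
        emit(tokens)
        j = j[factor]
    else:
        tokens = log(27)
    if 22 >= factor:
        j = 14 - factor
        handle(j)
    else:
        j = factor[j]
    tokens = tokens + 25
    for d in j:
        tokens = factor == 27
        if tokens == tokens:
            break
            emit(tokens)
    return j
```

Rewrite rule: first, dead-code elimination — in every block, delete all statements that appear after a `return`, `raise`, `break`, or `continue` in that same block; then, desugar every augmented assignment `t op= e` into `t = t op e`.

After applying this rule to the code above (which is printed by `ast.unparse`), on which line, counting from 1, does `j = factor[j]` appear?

Transformed code:
def f(j, tokens, factor):
    tokens = tokens * factor
    j = factor == j
    if j <= 8:
        raise ValueError(40)
    else:
        tokens = log(27)
    if 22 >= factor:
        j = 14 - factor
        handle(j)
    else:
        j = factor[j]
    tokens = tokens + 25
    for d in j:
        tokens = factor == 27
        if tokens == tokens:
            break
    return j

12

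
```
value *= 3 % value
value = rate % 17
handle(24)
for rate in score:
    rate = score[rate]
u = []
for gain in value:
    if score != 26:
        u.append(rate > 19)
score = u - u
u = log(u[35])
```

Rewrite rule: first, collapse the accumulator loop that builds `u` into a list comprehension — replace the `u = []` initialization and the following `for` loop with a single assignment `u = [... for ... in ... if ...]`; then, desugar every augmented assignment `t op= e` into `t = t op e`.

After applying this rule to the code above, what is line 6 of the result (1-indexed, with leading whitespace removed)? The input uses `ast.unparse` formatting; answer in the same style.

Transformed code:
value = value * (3 % value)
value = rate % 17
handle(24)
for rate in score:
    rate = score[rate]
u = [rate > 19 for gain in value if score != 26]
score = u - u
u = log(u[35])

u = [rate > 19 for gain in value if score != 26]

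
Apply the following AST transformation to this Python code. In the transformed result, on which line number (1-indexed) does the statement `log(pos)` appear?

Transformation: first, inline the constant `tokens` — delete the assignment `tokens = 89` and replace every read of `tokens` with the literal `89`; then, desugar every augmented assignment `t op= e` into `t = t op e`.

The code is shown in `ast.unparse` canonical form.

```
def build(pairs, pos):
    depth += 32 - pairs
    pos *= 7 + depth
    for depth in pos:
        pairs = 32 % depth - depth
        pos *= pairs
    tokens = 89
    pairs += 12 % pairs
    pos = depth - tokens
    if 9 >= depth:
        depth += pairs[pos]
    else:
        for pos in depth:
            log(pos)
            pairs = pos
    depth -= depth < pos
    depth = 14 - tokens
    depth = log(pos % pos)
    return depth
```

13

Transformed code:
def build(pairs, pos):
    depth = depth + (32 - pairs)
    pos = pos * (7 + depth)
    for depth in pos:
        pairs = 32 % depth - depth
        pos = pos * pairs
    pairs = pairs + 12 % pairs
    pos = depth - 89
    if 9 >= depth:
        depth = depth + pairs[pos]
    else:
        for pos in depth:
            log(pos)
            pairs = pos
    depth = depth - (depth < pos)
    depth = 14 - 89
    depth = log(pos % pos)
    return depth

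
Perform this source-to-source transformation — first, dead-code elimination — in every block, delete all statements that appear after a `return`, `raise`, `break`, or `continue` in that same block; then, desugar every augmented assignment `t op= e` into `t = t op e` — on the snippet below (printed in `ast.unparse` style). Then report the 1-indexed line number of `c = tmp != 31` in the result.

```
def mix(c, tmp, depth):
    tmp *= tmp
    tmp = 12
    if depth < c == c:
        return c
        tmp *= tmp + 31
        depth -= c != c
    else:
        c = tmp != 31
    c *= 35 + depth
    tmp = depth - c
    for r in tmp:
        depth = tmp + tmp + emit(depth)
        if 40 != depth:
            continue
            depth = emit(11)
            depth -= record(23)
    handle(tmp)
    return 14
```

7

Transformed code:
def mix(c, tmp, depth):
    tmp = tmp * tmp
    tmp = 12
    if depth < c == c:
        return c
    else:
        c = tmp != 31
    c = c * (35 + depth)
    tmp = depth - c
    for r in tmp:
        depth = tmp + tmp + emit(depth)
        if 40 != depth:
            continue
    handle(tmp)
    return 14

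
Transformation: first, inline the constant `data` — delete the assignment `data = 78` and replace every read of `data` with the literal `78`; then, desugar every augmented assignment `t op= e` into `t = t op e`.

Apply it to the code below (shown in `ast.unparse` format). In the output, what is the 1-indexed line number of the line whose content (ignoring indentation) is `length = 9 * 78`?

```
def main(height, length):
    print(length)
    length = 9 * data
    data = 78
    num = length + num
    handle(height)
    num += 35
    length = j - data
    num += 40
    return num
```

3

Transformed code:
def main(height, length):
    print(length)
    length = 9 * 78
    num = length + num
    handle(height)
    num = num + 35
    length = j - 78
    num = num + 40
    return num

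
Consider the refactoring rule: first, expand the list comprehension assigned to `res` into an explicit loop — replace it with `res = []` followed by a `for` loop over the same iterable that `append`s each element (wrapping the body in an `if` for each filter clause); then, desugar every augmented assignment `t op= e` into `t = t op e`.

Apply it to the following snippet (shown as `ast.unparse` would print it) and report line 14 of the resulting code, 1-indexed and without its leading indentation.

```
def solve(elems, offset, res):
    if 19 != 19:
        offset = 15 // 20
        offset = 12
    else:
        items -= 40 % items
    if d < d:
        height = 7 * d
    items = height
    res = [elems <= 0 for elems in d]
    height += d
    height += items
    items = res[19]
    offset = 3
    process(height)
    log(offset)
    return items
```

height = height + items

Transformed code:
def solve(elems, offset, res):
    if 19 != 19:
        offset = 15 // 20
        offset = 12
    else:
        items = items - 40 % items
    if d < d:
        height = 7 * d
    items = height
    res = []
    for elems in d:
        res.append(elems <= 0)
    height = height + d
    height = height + items
    items = res[19]
    offset = 3
    process(height)
    log(offset)
    return items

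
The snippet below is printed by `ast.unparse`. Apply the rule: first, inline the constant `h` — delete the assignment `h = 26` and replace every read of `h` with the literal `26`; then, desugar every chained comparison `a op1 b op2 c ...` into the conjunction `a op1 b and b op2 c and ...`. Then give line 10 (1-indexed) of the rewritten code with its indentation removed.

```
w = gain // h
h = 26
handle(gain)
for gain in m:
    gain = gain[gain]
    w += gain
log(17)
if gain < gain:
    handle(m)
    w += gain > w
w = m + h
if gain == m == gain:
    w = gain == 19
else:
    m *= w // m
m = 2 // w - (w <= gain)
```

w = m + 26

Transformed code:
w = gain // 26
handle(gain)
for gain in m:
    gain = gain[gain]
    w += gain
log(17)
if gain < gain:
    handle(m)
    w += gain > w
w = m + 26
if gain == m and m == gain:
    w = gain == 19
else:
    m *= w // m
m = 2 // w - (w <= gain)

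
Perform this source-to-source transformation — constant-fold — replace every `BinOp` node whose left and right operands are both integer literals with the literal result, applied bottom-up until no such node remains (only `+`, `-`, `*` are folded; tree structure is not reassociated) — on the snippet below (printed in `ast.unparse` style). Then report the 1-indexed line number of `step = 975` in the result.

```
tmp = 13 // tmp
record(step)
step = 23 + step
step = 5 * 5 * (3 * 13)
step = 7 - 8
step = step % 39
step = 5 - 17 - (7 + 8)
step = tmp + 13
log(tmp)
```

4

Transformed code:
tmp = 13 // tmp
record(step)
step = 23 + step
step = 975
step = -1
step = step % 39
step = -27
step = tmp + 13
log(tmp)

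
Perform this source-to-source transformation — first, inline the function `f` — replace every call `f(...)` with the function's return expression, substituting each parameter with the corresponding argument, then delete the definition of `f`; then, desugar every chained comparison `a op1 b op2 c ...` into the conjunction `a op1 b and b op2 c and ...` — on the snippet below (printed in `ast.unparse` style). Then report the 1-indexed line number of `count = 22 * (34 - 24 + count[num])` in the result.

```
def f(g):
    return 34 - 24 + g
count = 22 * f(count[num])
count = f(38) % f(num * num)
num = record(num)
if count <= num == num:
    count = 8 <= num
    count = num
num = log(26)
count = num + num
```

1

Transformed code:
count = 22 * (34 - 24 + count[num])
count = (34 - 24 + 38) % (34 - 24 + num * num)
num = record(num)
if count <= num and num == num:
    count = 8 <= num
    count = num
num = log(26)
count = num + num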